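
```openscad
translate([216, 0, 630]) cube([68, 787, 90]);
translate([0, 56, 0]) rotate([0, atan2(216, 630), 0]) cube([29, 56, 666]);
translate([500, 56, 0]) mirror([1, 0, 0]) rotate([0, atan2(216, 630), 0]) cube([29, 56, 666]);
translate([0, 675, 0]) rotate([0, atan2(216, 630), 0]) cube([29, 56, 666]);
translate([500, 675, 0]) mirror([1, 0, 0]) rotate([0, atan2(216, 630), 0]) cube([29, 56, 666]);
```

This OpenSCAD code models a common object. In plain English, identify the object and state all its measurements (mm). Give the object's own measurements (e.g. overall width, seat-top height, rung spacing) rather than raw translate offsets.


A sawhorse. A 68×787×90 mm beam (x, y, z) sits on two A-frame leg pairs. Each pair is two raked legs of 29×56 mm section (56 mm along y) splaying symmetrically in x. Each leg rises 630 mm vertically over 216 mm of horizontal reach and is 666 mm long along its own axis. Every leg's outer bottom edge rests on the floor and its outer top edge meets a bottom edge of the beam — the left legs (tilting toward +x) meet the beam's −x bottom edge, the right legs (their mirror images, tilting toward −x) meet its +x bottom edge — so the leg tops tuck under the beam, the beam's underside is 630 mm above the floor, and the feet are 500 mm apart outside-to-outside with the beam centred between them. The two leg pairs are set in 56 mm from either end of the beam.


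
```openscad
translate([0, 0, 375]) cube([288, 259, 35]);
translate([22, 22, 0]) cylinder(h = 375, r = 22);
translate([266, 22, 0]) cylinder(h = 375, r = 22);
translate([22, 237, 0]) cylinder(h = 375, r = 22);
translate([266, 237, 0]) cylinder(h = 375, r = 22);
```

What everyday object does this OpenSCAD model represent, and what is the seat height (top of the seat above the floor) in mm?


A stool. The seat height is 410 mm.

A 288×259×35 slab at z = 375 on four corner cylinders — a stool. The seat top is 375 + 35 = 410 mm.


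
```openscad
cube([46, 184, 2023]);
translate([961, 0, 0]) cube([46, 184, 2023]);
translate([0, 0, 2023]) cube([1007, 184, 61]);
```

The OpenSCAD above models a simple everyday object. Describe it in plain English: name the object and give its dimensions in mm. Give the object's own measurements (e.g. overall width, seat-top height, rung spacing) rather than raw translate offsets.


A door frame. The clear opening is 915 mm wide and 2023 mm high. Two 46 mm wide jambs, 184 mm deep, stand either side of the opening from the floor to the top of the opening. A 61 mm thick head sits across the top of both jambs, spanning the full outside width of the frame.


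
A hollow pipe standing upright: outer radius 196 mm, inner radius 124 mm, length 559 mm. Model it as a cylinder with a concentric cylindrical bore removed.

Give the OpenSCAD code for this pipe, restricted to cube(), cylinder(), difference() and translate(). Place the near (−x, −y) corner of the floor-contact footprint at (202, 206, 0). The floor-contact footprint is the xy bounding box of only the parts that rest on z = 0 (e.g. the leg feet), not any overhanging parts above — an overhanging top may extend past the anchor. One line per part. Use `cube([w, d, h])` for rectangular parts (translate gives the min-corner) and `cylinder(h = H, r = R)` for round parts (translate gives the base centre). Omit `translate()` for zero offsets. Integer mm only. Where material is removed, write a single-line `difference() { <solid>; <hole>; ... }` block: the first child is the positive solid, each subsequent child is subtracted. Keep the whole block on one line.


difference() { translate([398, 402, 0]) cylinder(h = 559, r = 196); translate([398, 402, 0]) cylinder(h = 559, r = 124); }


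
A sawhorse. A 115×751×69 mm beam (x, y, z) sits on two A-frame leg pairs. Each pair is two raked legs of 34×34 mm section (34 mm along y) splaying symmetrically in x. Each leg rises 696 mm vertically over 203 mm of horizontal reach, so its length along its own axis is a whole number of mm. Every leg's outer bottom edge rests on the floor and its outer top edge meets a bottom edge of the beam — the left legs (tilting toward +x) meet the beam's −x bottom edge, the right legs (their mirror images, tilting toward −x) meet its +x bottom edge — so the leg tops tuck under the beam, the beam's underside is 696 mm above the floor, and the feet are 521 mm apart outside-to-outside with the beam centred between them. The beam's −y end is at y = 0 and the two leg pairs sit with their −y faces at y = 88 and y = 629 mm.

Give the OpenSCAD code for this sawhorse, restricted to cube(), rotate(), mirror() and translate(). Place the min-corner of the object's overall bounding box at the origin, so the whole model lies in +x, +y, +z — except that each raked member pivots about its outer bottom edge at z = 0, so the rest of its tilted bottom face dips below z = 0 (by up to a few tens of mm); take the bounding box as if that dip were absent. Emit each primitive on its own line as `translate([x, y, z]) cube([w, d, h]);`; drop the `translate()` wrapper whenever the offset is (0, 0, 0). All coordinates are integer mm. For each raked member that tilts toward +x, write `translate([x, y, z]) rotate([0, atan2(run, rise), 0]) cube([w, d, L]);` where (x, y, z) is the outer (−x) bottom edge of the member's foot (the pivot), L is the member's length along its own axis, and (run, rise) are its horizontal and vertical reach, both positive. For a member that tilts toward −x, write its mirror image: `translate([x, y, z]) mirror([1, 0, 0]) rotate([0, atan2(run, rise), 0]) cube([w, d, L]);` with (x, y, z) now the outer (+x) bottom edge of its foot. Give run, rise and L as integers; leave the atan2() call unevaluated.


translate([203, 0, 696]) cube([115, 751, 69]);
translate([0, 88, 0]) rotate([0, atan2(203, 696), 0]) cube([34, 34, 725]);
translate([521, 88, 0]) mirror([1, 0, 0]) rotate([0, atan2(203, 696), 0]) cube([34, 34, 725]);
translate([0, 629, 0]) rotate([0, atan2(203, 696), 0]) cube([34, 34, 725]);
translate([521, 629, 0]) mirror([1, 0, 0]) rotate([0, atan2(203, 696), 0]) cube([34, 34, 725]);


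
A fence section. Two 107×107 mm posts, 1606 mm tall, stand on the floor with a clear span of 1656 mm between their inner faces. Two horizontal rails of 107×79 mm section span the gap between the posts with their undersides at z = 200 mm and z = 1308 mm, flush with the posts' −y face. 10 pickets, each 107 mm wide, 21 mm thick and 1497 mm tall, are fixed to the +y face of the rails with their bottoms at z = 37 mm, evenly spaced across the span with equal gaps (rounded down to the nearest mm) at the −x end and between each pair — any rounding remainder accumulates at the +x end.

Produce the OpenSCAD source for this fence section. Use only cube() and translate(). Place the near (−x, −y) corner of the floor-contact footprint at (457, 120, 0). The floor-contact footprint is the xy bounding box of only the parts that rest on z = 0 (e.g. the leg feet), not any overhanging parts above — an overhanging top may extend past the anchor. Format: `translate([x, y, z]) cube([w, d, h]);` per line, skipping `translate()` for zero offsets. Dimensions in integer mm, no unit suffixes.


translate([457, 120, 0]) cube([107, 107, 1606]);
translate([2220, 120, 0]) cube([107, 107, 1606]);
translate([564, 120, 200]) cube([1656, 107, 79]);
translate([564, 120, 1308]) cube([1656, 107, 79]);
translate([617, 227, 37]) cube([107, 21, 1497]);
translate([777, 227, 37]) cube([107, 21, 1497]);
translate([937, 227, 37]) cube([107, 21, 1497]);
translate([1097, 227, 37]) cube([107, 21, 1497]);
translate([1257, 227, 37]) cube([107, 21, 1497]);
translate([1417, 227, 37]) cube([107, 21, 1497]);
translate([1577, 227, 37]) cube([107, 21, 1497]);
translate([1737, 227, 37]) cube([107, 21, 1497]);
translate([1897, 227, 37]) cube([107, 21, 1497]);
translate([2057, 227, 37]) cube([107, 21, 1497]);


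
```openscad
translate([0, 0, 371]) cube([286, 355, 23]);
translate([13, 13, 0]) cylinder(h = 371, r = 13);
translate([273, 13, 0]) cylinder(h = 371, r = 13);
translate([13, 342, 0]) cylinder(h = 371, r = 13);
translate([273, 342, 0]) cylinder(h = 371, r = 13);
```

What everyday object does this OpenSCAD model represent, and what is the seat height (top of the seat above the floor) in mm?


A stool. The seat height is 394 mm.

A 286×355×23 slab at z = 371 on four corner cylinders — a stool. The seat top is 371 + 23 = 394 mm.


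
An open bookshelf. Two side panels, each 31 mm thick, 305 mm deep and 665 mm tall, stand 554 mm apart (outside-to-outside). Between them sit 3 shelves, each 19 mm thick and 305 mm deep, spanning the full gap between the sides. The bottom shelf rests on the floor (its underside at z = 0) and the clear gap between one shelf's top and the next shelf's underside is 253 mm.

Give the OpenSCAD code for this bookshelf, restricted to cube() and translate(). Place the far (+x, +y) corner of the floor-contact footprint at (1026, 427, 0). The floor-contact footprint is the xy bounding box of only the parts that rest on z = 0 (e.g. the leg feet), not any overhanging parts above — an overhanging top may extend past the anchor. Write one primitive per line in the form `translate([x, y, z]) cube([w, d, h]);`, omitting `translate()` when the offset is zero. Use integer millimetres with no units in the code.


translate([472, 122, 0]) cube([31, 305, 665]);
translate([995, 122, 0]) cube([31, 305, 665]);
translate([503, 122, 0]) cube([492, 305, 19]);
translate([503, 122, 272]) cube([492, 305, 19]);
translate([503, 122, 544]) cube([492, 305, 19]);


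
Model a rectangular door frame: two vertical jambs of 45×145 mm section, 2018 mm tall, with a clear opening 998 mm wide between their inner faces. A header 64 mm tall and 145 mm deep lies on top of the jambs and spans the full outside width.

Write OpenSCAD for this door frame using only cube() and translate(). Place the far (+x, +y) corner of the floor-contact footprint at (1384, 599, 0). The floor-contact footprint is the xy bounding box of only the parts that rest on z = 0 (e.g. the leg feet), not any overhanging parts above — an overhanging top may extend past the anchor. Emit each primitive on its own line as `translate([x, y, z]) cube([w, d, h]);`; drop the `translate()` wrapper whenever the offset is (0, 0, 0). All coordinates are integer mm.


translate([296, 454, 0]) cube([45, 145, 2018]);
translate([1339, 454, 0]) cube([45, 145, 2018]);
translate([296, 454, 2018]) cube([1088, 145, 64]);


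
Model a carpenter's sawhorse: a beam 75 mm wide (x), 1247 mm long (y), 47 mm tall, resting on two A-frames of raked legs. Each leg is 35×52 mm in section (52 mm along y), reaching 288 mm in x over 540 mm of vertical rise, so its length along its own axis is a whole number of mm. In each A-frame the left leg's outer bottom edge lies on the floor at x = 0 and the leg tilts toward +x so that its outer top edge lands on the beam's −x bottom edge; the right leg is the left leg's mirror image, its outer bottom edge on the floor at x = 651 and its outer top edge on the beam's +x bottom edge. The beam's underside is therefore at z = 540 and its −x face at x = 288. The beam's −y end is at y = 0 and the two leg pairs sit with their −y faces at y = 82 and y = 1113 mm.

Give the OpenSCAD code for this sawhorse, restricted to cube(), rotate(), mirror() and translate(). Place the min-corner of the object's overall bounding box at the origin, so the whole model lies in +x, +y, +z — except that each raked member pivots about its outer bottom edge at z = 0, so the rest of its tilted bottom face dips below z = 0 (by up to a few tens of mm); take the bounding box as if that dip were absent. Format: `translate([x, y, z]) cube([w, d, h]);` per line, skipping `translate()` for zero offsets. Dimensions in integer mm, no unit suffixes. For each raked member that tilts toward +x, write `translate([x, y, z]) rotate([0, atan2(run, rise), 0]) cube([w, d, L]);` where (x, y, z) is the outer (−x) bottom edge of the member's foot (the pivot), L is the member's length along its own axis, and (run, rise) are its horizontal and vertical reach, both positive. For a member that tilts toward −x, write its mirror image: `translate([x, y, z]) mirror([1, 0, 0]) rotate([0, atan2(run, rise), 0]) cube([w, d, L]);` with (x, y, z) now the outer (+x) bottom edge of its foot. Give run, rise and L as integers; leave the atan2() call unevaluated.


translate([288, 0, 540]) cube([75, 1247, 47]);
translate([0, 82, 0]) rotate([0, atan2(288, 540), 0]) cube([35, 52, 612]);
translate([651, 82, 0]) mirror([1, 0, 0]) rotate([0, atan2(288, 540), 0]) cube([35, 52, 612]);
translate([0, 1113, 0]) rotate([0, atan2(288, 540), 0]) cube([35, 52, 612]);
translate([651, 1113, 0]) mirror([1, 0, 0]) rotate([0, atan2(288, 540), 0]) cube([35, 52, 612]);


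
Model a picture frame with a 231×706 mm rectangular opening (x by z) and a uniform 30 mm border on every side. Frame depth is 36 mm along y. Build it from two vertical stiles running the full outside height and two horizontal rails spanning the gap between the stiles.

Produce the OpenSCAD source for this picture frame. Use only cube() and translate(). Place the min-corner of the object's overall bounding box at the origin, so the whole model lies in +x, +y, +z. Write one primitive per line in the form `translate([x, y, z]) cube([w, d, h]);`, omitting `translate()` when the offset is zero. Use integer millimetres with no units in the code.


cube([30, 36, 766]);
translate([261, 0, 0]) cube([30, 36, 766]);
translate([30, 0, 0]) cube([231, 36, 30]);
translate([30, 0, 736]) cube([231, 36, 30]);


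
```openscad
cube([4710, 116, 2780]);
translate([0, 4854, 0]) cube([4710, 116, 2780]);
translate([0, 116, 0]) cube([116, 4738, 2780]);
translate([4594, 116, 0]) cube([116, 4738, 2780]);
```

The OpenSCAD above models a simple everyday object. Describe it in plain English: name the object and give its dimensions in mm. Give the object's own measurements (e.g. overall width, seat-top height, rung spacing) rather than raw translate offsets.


The wall frame of a small rectangular building: four walls, each 2780 mm tall and 116 mm thick, enclosing a footprint 4710 mm (x) by 4970 mm (y) outside-to-outside, with no floor or roof. The front and back walls (the −y and +y sides) span the full width; the two side walls fit between them.


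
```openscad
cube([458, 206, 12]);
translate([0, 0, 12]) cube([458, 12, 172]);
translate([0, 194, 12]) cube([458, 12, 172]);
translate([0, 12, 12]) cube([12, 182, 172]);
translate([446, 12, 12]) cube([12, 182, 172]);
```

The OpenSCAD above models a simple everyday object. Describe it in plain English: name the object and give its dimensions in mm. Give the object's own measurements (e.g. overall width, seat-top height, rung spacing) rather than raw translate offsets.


An open-topped rectangular box: outside dimensions 458×206×184 mm, with a uniform wall and base thickness of 12 mm. The base is a full 458×206 slab on the floor; four walls sit on top of the base. The front and back walls (the −y and +y sides) span the full width; the two side walls fit between them.


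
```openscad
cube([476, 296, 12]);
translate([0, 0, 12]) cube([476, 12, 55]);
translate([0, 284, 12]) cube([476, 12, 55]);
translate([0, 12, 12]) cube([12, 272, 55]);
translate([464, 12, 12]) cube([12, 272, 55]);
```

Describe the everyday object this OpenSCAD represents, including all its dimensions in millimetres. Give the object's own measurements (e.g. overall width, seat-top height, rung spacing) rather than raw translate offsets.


An open-topped rectangular box: outside dimensions 476×296×67 mm, with a uniform wall and base thickness of 12 mm. The base is a full 476×296 slab on the floor; four walls sit on top of the base. The front and back walls (the −y and +y sides) span the full width; the two side walls fit between them.


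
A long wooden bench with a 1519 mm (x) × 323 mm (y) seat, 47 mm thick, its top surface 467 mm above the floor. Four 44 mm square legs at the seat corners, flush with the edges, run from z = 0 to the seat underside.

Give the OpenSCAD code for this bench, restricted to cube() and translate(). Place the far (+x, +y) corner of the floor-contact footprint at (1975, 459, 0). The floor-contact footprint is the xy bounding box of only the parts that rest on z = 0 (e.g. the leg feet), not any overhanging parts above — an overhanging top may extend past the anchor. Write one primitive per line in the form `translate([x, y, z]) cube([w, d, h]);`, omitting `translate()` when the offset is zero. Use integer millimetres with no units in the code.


translate([456, 136, 420]) cube([1519, 323, 47]);
translate([456, 136, 0]) cube([44, 44, 420]);
translate([456, 415, 0]) cube([44, 44, 420]);
translate([1931, 136, 0]) cube([44, 44, 420]);
translate([1931, 415, 0]) cube([44, 44, 420]);


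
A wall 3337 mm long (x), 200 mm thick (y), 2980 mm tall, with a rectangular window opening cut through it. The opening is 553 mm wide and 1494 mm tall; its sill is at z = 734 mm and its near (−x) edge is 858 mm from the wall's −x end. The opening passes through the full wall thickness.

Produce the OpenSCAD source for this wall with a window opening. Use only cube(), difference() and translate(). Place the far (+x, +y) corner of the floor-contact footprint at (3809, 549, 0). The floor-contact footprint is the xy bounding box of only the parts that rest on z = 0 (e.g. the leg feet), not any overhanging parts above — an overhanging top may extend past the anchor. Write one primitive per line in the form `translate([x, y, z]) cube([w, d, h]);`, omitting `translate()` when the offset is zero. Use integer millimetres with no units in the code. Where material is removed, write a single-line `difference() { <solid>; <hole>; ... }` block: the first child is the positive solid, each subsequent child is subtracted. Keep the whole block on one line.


difference() { translate([472, 349, 0]) cube([3337, 200, 2980]); translate([1330, 349, 734]) cube([553, 200, 1494]); }


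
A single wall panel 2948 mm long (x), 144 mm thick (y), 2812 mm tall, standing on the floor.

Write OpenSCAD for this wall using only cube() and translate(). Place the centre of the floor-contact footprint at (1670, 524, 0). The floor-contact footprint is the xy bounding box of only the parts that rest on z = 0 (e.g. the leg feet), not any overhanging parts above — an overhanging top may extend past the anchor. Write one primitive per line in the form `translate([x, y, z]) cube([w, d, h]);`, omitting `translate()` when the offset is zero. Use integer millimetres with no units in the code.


translate([196, 452, 0]) cube([2948, 144, 2812]);


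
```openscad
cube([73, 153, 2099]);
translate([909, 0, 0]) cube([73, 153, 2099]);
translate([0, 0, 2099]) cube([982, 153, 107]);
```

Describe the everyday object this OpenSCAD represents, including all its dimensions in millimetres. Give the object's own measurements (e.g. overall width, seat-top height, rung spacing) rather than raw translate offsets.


A door frame. The clear opening is 836 mm wide and 2099 mm high. Two 73 mm wide jambs, 153 mm deep, stand either side of the opening from the floor to the top of the opening. A 107 mm thick head sits across the top of both jambs, spanning the full outside width of the frame.


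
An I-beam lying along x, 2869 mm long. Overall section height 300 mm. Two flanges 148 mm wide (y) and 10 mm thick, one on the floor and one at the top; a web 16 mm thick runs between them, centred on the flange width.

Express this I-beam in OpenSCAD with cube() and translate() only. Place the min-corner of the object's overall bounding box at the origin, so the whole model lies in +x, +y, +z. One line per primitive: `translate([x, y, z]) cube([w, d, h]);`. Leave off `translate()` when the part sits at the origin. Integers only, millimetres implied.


cube([2869, 148, 10]);
translate([0, 66, 10]) cube([2869, 16, 280]);
translate([0, 0, 290]) cube([2869, 148, 10]);


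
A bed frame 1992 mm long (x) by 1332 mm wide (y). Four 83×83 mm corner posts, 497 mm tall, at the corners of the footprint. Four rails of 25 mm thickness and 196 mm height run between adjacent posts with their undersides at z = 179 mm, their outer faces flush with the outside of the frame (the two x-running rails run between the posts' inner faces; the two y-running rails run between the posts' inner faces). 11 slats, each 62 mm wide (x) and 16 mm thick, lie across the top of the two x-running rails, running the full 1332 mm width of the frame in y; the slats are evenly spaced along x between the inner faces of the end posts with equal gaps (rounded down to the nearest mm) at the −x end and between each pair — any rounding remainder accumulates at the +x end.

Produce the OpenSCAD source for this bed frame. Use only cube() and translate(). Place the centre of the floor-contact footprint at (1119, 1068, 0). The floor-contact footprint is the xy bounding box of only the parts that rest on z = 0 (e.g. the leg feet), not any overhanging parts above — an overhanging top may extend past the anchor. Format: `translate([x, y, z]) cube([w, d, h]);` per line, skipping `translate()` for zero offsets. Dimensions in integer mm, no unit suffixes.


translate([123, 402, 0]) cube([83, 83, 497]);
translate([123, 1651, 0]) cube([83, 83, 497]);
translate([2032, 402, 0]) cube([83, 83, 497]);
translate([2032, 1651, 0]) cube([83, 83, 497]);
translate([206, 402, 179]) cube([1826, 25, 196]);
translate([206, 1709, 179]) cube([1826, 25, 196]);
translate([123, 485, 179]) cube([25, 1166, 196]);
translate([2090, 485, 179]) cube([25, 1166, 196]);
translate([301, 402, 375]) cube([62, 1332, 16]);
translate([458, 402, 375]) cube([62, 1332, 16]);
translate([615, 402, 375]) cube([62, 1332, 16]);
translate([772, 402, 375]) cube([62, 1332, 16]);
translate([929, 402, 375]) cube([62, 1332, 16]);
translate([1086, 402, 375]) cube([62, 1332, 16]);
translate([1243, 402, 375]) cube([62, 1332, 16]);
translate([1400, 402, 375]) cube([62, 1332, 16]);
translate([1557, 402, 375]) cube([62, 1332, 16]);
translate([1714, 402, 375]) cube([62, 1332, 16]);
translate([1871, 402, 375]) cube([62, 1332, 16]);


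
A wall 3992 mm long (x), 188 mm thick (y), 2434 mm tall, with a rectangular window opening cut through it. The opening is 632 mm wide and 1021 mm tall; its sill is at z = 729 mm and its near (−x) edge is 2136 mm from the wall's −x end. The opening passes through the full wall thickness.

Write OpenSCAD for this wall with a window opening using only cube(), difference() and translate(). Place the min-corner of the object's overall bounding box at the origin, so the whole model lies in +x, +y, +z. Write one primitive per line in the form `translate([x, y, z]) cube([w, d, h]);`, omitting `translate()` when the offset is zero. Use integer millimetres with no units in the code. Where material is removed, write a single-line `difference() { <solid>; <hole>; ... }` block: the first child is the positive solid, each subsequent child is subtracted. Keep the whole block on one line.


difference() { cube([3992, 188, 2434]); translate([2136, 0, 729]) cube([632, 188, 1021]); }


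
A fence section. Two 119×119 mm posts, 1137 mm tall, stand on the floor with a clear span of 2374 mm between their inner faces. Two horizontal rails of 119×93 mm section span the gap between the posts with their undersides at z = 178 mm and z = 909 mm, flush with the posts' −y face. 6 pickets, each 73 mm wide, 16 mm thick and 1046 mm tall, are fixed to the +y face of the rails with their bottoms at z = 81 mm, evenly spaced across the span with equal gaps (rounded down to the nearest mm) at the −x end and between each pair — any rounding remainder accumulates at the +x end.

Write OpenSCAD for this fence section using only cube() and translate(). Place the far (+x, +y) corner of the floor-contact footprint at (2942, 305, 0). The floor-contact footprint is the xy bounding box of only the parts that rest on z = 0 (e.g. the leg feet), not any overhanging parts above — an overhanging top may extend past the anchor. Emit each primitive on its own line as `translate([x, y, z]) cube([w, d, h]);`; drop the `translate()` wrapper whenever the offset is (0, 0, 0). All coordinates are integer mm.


translate([330, 186, 0]) cube([119, 119, 1137]);
translate([2823, 186, 0]) cube([119, 119, 1137]);
translate([449, 186, 178]) cube([2374, 119, 93]);
translate([449, 186, 909]) cube([2374, 119, 93]);
translate([725, 305, 81]) cube([73, 16, 1046]);
translate([1074, 305, 81]) cube([73, 16, 1046]);
translate([1423, 305, 81]) cube([73, 16, 1046]);
translate([1772, 305, 81]) cube([73, 16, 1046]);
translate([2121, 305, 81]) cube([73, 16, 1046]);
translate([2470, 305, 81]) cube([73, 16, 1046]);


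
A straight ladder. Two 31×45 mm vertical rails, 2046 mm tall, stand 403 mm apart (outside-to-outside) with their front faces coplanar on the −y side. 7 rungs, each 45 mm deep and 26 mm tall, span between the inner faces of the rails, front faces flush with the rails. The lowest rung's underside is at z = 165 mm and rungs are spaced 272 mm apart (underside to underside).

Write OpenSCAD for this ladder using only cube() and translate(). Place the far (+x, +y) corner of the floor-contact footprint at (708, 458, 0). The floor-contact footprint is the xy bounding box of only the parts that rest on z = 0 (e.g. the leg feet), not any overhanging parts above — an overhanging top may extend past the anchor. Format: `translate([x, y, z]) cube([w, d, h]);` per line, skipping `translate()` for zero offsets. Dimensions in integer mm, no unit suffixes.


translate([305, 413, 0]) cube([31, 45, 2046]);
translate([677, 413, 0]) cube([31, 45, 2046]);
translate([336, 413, 165]) cube([341, 45, 26]);
translate([336, 413, 437]) cube([341, 45, 26]);
translate([336, 413, 709]) cube([341, 45, 26]);
translate([336, 413, 981]) cube([341, 45, 26]);
translate([336, 413, 1253]) cube([341, 45, 26]);
translate([336, 413, 1525]) cube([341, 45, 26]);
translate([336, 413, 1797]) cube([341, 45, 26]);


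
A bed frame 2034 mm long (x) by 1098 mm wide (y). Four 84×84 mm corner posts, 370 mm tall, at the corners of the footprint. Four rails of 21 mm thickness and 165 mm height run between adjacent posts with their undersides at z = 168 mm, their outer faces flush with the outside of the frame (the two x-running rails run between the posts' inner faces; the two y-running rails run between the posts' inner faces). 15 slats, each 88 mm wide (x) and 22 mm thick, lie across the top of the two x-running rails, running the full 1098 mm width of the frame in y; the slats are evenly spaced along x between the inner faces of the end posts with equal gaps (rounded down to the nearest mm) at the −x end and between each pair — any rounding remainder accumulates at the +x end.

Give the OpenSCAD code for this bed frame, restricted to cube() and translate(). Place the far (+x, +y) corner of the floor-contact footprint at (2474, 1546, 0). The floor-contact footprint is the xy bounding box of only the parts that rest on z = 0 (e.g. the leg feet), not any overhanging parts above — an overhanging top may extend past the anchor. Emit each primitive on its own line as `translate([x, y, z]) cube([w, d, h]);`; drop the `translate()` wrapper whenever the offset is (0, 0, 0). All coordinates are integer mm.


translate([440, 448, 0]) cube([84, 84, 370]);
translate([440, 1462, 0]) cube([84, 84, 370]);
translate([2390, 448, 0]) cube([84, 84, 370]);
translate([2390, 1462, 0]) cube([84, 84, 370]);
translate([524, 448, 168]) cube([1866, 21, 165]);
translate([524, 1525, 168]) cube([1866, 21, 165]);
translate([440, 532, 168]) cube([21, 930, 165]);
translate([2453, 532, 168]) cube([21, 930, 165]);
translate([558, 448, 333]) cube([88, 1098, 22]);
translate([680, 448, 333]) cube([88, 1098, 22]);
translate([802, 448, 333]) cube([88, 1098, 22]);
translate([924, 448, 333]) cube([88, 1098, 22]);
translate([1046, 448, 333]) cube([88, 1098, 22]);
translate([1168, 448, 333]) cube([88, 1098, 22]);
translate([1290, 448, 333]) cube([88, 1098, 22]);
translate([1412, 448, 333]) cube([88, 1098, 22]);
translate([1534, 448, 333]) cube([88, 1098, 22]);
translate([1656, 448, 333]) cube([88, 1098, 22]);
translate([1778, 448, 333]) cube([88, 1098, 22]);
translate([1900, 448, 333]) cube([88, 1098, 22]);
translate([2022, 448, 333]) cube([88, 1098, 22]);
translate([2144, 448, 333]) cube([88, 1098, 22]);
translate([2266, 448, 333]) cube([88, 1098, 22]);


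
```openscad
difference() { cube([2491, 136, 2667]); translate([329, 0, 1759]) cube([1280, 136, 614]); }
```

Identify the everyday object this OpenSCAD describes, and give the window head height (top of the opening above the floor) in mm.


A wall with a window opening. The window head height is 2373 mm.

A wall with a rectangular opening subtracted — a window. Sill at z = 1759, opening 614 mm tall, so the head is at 1759 + 614 = 2373 mm.


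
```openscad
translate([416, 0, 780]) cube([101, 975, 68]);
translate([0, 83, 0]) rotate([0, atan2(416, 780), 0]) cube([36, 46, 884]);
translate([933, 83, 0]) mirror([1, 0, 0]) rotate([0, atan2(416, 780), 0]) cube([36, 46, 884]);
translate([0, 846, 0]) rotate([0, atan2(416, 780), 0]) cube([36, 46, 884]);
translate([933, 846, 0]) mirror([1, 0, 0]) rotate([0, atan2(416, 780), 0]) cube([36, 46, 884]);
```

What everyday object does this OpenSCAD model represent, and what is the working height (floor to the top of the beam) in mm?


A sawhorse. The overall height is 848 mm.

A beam across two mirrored pairs of raked legs — a sawhorse. The beam's underside is at z = 780 (matching the legs' vertical rise in atan2(416, 780)) and the beam is 68 mm tall, so its top is at 780 + 68 = 848 mm. The raked legs top out at the beam's underside, so that is the highest point.


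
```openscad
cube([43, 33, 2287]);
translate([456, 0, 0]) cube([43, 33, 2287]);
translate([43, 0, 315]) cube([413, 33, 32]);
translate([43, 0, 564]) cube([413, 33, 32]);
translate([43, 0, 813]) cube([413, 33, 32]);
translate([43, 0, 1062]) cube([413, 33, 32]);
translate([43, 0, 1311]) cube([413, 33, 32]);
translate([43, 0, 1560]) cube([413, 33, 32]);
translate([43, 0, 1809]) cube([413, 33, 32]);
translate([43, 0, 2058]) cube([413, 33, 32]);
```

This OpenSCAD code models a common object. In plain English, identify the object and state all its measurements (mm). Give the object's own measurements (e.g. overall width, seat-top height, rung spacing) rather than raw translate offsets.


A straight ladder. Two 43×33 mm vertical rails, 2287 mm tall, stand 499 mm apart (outside-to-outside) with their front faces coplanar on the −y side. 8 rungs, each 33 mm deep and 32 mm tall, span between the inner faces of the rails, front faces flush with the rails. The lowest rung's underside is at z = 315 mm and rungs are spaced 249 mm apart (underside to underside).


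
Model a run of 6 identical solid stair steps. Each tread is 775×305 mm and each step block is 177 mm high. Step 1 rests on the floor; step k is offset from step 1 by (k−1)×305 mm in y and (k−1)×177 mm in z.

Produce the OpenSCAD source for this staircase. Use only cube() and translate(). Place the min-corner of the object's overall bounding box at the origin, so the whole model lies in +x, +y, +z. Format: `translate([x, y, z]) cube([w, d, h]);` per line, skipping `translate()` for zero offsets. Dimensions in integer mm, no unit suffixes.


cube([775, 305, 177]);
translate([0, 305, 177]) cube([775, 305, 177]);
translate([0, 610, 354]) cube([775, 305, 177]);
translate([0, 915, 531]) cube([775, 305, 177]);
translate([0, 1220, 708]) cube([775, 305, 177]);
translate([0, 1525, 885]) cube([775, 305, 177]);


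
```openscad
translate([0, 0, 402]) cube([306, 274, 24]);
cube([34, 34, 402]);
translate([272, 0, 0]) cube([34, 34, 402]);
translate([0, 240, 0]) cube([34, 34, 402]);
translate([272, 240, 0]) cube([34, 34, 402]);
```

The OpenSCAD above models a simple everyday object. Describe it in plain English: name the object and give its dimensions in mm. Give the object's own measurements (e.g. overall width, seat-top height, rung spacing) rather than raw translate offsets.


A four-legged stool. The seat is a 306×274×24 mm slab whose top surface is at z = 426 mm; four square legs, each 34×34 mm in cross-section, run from the floor (z = 0) to the underside of the seat, each flush with a corner of the seat.


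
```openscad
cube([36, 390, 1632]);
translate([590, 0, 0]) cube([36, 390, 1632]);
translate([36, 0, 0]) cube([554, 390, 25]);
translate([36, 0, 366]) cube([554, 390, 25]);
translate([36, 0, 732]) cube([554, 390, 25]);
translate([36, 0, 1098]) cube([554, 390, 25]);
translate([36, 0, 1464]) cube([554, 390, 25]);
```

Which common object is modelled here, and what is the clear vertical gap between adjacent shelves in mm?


A bookshelf. The clear shelf gap is 341 mm.

Two tall side panels with 5 horizontal boards between them — a bookshelf. The first two shelf undersides are at z = 0 and z = 366; with shelf thickness 25, the clear gap is 366 − 0 − 25 = 341 mm.


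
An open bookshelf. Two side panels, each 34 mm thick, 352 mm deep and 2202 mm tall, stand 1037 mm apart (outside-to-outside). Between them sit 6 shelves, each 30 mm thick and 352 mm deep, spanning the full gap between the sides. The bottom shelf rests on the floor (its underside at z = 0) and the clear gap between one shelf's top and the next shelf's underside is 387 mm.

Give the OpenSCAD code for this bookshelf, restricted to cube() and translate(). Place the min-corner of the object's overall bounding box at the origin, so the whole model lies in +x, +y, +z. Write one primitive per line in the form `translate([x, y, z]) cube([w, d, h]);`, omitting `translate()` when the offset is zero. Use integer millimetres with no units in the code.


cube([34, 352, 2202]);
translate([1003, 0, 0]) cube([34, 352, 2202]);
translate([34, 0, 0]) cube([969, 352, 30]);
translate([34, 0, 417]) cube([969, 352, 30]);
translate([34, 0, 834]) cube([969, 352, 30]);
translate([34, 0, 1251]) cube([969, 352, 30]);
translate([34, 0, 1668]) cube([969, 352, 30]);
translate([34, 0, 2085]) cube([969, 352, 30]);


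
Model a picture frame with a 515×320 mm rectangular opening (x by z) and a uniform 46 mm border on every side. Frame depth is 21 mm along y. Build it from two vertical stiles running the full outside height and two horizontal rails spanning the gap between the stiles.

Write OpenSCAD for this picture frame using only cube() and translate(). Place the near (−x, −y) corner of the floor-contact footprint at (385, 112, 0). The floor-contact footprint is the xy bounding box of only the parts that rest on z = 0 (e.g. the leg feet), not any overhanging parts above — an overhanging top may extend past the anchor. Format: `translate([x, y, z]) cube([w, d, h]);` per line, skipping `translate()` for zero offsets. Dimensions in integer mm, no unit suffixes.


translate([385, 112, 0]) cube([46, 21, 412]);
translate([946, 112, 0]) cube([46, 21, 412]);
translate([431, 112, 0]) cube([515, 21, 46]);
translate([431, 112, 366]) cube([515, 21, 46]);


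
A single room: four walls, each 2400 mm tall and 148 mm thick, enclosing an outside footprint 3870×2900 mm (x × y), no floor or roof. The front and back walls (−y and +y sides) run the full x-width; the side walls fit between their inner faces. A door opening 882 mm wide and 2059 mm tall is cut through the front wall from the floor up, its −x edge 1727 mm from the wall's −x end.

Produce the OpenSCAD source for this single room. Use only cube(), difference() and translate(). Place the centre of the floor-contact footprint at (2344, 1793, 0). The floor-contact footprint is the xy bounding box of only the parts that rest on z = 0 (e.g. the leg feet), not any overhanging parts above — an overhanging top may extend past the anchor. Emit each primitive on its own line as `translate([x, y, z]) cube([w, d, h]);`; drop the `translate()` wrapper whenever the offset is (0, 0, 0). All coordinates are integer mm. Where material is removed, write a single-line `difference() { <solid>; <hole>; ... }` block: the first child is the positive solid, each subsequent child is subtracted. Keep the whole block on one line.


difference() { translate([409, 343, 0]) cube([3870, 148, 2400]); translate([2136, 343, 0]) cube([882, 148, 2059]); }
translate([409, 3095, 0]) cube([3870, 148, 2400]);
translate([409, 491, 0]) cube([148, 2604, 2400]);
translate([4131, 491, 0]) cube([148, 2604, 2400]);


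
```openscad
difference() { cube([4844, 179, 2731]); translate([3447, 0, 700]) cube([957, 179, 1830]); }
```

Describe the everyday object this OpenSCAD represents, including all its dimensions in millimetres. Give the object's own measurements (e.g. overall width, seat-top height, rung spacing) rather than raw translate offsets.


A wall 4844 mm long (x), 179 mm thick (y), 2731 mm tall, with a rectangular window opening cut through it. The opening is 957 mm wide and 1830 mm tall; its sill is at z = 700 mm and its near (−x) edge is 3447 mm from the wall's −x end. The opening passes through the full wall thickness.


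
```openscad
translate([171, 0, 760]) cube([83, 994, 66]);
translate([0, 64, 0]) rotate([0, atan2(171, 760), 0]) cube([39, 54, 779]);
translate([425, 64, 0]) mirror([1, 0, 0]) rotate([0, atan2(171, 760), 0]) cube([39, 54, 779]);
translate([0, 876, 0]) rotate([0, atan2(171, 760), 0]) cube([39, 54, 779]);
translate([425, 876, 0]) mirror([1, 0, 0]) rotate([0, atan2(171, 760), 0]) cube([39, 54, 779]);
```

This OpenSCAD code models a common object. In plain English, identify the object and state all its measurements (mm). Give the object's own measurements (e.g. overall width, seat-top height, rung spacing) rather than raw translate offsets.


A sawhorse. A 83×994×66 mm beam (x, y, z) sits on two A-frame leg pairs. Each pair is two raked legs of 39×54 mm section (54 mm along y) splaying symmetrically in x. Each leg rises 760 mm vertically over 171 mm of horizontal reach and is 779 mm long along its own axis. Every leg's outer bottom edge rests on the floor and its outer top edge meets a bottom edge of the beam — the left legs (tilting toward +x) meet the beam's −x bottom edge, the right legs (their mirror images, tilting toward −x) meet its +x bottom edge — so the leg tops tuck under the beam, the beam's underside is 760 mm above the floor, and the feet are 425 mm apart outside-to-outside with the beam centred between them. The two leg pairs are set in 64 mm from either end of the beam.


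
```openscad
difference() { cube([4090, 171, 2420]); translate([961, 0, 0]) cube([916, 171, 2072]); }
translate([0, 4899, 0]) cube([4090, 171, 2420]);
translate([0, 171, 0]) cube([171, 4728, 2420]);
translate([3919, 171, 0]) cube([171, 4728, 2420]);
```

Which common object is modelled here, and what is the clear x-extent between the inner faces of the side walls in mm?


A single room. The interior width is 3748 mm.

Four walls enclosing a rectangle with a door in the front wall — a room. Outside width 4090 minus two 171 mm walls gives 3748 mm.


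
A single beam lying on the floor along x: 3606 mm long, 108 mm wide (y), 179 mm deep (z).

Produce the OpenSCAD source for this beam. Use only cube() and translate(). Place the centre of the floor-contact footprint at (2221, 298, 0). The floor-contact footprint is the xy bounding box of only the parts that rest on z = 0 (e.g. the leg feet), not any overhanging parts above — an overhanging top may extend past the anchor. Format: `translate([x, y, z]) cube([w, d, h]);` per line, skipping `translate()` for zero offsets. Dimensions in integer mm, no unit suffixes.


translate([418, 244, 0]) cube([3606, 108, 179]);


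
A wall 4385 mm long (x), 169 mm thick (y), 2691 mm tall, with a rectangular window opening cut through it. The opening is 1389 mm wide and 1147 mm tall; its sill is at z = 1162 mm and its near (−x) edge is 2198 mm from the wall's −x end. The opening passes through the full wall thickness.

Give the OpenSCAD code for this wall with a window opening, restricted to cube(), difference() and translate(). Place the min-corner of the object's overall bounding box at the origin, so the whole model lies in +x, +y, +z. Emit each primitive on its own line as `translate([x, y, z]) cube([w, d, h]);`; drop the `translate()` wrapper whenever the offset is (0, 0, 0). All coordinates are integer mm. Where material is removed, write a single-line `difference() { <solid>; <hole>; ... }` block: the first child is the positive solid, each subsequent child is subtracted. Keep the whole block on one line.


difference() { cube([4385, 169, 2691]); translate([2198, 0, 1162]) cube([1389, 169, 1147]); }
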